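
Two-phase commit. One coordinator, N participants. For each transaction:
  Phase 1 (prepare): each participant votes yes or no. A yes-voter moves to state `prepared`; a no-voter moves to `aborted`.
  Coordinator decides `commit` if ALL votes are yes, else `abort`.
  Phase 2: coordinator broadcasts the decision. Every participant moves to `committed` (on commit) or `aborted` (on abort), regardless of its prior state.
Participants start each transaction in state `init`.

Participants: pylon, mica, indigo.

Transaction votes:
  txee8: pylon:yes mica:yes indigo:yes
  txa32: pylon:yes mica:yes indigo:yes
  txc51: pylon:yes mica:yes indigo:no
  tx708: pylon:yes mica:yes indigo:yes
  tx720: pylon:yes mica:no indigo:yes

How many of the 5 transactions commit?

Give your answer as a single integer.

txee8: all yes -> commit (commits=1)
txa32: all yes -> commit (commits=2)
txc51: no from indigo -> abort (commits=2)
tx708: all yes -> commit (commits=3)
tx720: no from mica -> abort (commits=3)

Answer: 3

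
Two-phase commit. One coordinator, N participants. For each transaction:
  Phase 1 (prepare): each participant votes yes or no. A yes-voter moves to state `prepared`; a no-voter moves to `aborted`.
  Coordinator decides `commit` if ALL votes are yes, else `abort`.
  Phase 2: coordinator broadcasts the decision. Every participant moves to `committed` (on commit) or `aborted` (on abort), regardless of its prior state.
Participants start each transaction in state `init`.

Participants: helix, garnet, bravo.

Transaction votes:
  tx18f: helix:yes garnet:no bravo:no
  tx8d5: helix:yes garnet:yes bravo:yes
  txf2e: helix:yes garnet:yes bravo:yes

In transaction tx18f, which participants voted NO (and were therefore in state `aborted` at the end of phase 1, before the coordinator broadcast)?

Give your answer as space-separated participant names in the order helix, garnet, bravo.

Txn tx18f phase 1: helix yes -> prepared; garnet no -> aborted; bravo no -> aborted

Answer: garnet bravo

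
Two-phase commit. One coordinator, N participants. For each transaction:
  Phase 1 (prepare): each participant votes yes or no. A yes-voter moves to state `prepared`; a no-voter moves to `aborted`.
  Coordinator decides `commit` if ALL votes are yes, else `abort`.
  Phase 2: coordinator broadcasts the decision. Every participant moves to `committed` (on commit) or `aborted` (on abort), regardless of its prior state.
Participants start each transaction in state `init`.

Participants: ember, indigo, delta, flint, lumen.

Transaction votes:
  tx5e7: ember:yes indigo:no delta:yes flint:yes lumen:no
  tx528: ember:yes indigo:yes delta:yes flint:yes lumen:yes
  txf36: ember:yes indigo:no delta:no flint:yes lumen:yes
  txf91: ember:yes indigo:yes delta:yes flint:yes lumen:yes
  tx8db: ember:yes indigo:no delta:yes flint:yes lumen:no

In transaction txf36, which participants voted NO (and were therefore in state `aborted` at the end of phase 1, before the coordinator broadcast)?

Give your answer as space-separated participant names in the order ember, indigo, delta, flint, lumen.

Answer: indigo delta

Derivation:
Txn txf36 phase 1: ember yes -> prepared; indigo no -> aborted; delta no -> aborted; flint yes -> prepared; lumen yes -> prepared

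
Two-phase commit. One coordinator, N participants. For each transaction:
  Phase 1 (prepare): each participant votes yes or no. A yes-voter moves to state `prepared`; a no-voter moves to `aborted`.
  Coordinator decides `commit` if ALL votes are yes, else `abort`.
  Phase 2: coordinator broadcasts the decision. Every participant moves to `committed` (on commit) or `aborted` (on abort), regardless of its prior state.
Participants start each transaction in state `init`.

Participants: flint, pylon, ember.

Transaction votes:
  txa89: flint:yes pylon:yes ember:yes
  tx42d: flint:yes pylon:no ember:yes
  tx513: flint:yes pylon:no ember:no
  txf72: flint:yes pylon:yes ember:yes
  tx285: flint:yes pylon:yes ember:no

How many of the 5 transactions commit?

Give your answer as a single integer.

Answer: 2

Derivation:
txa89: all yes -> commit (commits=1)
tx42d: no from pylon -> abort (commits=1)
tx513: no from pylon, ember -> abort (commits=1)
txf72: all yes -> commit (commits=2)
tx285: no from ember -> abort (commits=2)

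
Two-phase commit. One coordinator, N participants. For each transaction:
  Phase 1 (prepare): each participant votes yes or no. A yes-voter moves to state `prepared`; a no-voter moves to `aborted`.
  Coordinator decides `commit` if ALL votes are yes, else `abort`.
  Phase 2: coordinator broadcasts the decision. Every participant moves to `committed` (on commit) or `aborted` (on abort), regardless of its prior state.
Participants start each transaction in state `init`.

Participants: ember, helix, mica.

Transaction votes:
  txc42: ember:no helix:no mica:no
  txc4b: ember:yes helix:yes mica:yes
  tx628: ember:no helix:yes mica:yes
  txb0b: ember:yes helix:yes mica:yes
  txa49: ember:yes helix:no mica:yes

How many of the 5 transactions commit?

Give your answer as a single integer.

Answer: 2

Derivation:
txc42: no from ember, helix, mica -> abort (commits=0)
txc4b: all yes -> commit (commits=1)
tx628: no from ember -> abort (commits=1)
txb0b: all yes -> commit (commits=2)
txa49: no from helix -> abort (commits=2)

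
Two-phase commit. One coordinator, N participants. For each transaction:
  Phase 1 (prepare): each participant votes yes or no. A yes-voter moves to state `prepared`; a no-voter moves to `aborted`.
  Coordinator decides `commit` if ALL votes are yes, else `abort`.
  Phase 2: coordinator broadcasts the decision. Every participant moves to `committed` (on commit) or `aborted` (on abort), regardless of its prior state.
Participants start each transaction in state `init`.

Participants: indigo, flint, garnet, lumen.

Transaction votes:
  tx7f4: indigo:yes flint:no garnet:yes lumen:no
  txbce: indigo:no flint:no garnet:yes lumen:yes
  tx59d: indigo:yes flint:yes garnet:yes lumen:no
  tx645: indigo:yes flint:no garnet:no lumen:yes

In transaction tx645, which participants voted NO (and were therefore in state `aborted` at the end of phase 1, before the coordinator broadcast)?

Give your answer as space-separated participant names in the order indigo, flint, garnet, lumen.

Txn tx645 phase 1: indigo yes -> prepared; flint no -> aborted; garnet no -> aborted; lumen yes -> prepared

Answer: flint garnet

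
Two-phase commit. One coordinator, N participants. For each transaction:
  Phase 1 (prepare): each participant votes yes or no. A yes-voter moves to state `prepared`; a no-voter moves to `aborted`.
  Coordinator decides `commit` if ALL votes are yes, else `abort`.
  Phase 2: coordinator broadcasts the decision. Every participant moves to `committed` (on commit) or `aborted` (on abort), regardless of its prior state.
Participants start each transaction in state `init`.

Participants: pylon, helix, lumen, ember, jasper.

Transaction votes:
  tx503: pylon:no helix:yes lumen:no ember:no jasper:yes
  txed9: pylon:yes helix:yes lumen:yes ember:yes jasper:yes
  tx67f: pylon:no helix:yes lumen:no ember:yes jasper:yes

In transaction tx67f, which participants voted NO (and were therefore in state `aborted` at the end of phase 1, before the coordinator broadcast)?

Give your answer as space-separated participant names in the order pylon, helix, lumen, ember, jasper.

Answer: pylon lumen

Derivation:
Txn tx67f phase 1: pylon no -> aborted; helix yes -> prepared; lumen no -> aborted; ember yes -> prepared; jasper yes -> prepared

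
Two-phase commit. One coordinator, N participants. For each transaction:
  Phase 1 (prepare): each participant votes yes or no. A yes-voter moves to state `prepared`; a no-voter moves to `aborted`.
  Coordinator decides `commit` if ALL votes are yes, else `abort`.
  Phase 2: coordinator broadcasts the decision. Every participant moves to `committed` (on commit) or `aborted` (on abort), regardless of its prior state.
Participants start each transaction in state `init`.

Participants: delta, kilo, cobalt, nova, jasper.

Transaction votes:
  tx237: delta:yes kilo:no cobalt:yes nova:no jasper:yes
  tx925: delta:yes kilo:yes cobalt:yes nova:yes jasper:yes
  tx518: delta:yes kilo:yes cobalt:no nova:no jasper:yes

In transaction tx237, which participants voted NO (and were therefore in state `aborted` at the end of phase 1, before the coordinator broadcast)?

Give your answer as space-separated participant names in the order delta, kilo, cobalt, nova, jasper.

Answer: kilo nova

Derivation:
Txn tx237 phase 1: delta yes -> prepared; kilo no -> aborted; cobalt yes -> prepared; nova no -> aborted; jasper yes -> prepared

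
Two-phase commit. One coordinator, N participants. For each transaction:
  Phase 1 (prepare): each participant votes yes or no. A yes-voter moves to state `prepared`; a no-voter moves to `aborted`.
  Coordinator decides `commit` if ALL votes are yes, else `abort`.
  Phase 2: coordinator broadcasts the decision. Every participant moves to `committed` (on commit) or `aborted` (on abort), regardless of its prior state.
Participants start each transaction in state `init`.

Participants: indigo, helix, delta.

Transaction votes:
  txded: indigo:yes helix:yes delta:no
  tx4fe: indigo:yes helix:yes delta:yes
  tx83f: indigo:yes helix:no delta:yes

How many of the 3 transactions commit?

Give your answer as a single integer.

Answer: 1

Derivation:
txded: no from delta -> abort (commits=0)
tx4fe: all yes -> commit (commits=1)
tx83f: no from helix -> abort (commits=1)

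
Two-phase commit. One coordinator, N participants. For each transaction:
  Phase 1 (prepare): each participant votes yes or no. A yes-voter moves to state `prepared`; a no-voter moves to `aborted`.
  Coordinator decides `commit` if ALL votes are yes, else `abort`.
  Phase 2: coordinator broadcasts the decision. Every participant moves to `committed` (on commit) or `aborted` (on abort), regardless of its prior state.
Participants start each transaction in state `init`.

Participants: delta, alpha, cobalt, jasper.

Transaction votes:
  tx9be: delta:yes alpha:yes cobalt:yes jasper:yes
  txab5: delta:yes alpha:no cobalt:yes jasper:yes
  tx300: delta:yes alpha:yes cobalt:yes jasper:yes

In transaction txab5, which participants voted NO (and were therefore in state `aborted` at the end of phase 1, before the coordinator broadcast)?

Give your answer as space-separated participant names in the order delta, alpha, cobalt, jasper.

Txn txab5 phase 1: delta yes -> prepared; alpha no -> aborted; cobalt yes -> prepared; jasper yes -> prepared

Answer: alpha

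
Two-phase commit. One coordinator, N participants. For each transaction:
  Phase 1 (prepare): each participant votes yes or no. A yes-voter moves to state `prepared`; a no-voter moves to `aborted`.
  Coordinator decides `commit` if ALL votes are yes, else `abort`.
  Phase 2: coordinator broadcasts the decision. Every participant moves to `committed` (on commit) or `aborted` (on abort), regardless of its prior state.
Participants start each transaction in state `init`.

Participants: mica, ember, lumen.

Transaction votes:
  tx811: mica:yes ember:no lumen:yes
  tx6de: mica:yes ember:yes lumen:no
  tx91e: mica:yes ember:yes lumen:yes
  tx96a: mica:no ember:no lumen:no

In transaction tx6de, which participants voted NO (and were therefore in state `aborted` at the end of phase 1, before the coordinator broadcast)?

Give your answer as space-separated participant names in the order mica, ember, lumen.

Answer: lumen

Derivation:
Txn tx6de phase 1: mica yes -> prepared; ember yes -> prepared; lumen no -> aborted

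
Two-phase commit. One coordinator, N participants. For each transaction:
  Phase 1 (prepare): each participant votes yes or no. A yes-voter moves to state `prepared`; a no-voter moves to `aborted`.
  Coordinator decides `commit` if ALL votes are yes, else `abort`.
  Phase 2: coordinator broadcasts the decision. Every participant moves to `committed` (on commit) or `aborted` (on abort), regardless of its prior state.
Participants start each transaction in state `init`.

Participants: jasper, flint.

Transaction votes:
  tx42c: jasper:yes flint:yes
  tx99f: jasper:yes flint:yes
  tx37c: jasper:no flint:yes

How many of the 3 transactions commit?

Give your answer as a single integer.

tx42c: all yes -> commit (commits=1)
tx99f: all yes -> commit (commits=2)
tx37c: no from jasper -> abort (commits=2)

Answer: 2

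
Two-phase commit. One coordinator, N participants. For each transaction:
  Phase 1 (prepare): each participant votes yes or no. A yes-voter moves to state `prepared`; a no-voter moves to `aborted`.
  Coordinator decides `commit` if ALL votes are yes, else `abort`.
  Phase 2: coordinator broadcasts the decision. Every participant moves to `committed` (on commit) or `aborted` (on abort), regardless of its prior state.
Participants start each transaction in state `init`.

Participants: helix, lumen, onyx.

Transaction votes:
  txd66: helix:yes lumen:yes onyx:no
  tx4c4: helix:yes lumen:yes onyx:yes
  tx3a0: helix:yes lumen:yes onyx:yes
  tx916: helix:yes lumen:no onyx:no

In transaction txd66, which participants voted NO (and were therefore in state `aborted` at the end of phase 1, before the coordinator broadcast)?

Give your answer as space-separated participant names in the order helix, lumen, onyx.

Txn txd66 phase 1: helix yes -> prepared; lumen yes -> prepared; onyx no -> aborted

Answer: onyx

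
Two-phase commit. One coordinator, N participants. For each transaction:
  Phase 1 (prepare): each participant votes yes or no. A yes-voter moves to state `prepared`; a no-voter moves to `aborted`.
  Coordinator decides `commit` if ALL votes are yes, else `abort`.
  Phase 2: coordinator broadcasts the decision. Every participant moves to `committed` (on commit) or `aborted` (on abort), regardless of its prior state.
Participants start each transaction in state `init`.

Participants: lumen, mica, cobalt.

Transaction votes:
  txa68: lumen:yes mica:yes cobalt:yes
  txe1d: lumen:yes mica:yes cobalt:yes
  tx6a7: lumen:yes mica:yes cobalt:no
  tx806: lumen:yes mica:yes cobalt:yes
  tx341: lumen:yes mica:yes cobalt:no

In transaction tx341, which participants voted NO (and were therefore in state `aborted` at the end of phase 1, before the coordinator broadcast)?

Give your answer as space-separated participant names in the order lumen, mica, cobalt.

Txn tx341 phase 1: lumen yes -> prepared; mica yes -> prepared; cobalt no -> aborted

Answer: cobalt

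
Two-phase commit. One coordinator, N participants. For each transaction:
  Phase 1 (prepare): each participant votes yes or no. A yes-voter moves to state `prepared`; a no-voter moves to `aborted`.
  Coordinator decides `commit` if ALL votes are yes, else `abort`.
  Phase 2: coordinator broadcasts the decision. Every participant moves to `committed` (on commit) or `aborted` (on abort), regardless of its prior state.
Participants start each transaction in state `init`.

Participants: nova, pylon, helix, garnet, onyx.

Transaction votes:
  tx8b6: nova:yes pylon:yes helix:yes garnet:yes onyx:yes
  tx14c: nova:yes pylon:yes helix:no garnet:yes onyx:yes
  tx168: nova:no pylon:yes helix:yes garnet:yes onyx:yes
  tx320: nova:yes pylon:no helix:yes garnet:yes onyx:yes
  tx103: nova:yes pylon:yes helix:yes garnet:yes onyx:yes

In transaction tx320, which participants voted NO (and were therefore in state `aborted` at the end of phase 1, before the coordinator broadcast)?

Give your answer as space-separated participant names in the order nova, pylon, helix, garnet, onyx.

Txn tx320 phase 1: nova yes -> prepared; pylon no -> aborted; helix yes -> prepared; garnet yes -> prepared; onyx yes -> prepared

Answer: pylon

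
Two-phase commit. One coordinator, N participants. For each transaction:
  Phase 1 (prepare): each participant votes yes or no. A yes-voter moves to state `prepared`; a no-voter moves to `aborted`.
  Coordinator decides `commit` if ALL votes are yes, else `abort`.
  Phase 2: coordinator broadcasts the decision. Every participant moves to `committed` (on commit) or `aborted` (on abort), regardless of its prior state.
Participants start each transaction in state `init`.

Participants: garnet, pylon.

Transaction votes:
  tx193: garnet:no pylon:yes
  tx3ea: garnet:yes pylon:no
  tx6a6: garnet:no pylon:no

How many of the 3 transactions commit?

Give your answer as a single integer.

Answer: 0

Derivation:
tx193: no from garnet -> abort (commits=0)
tx3ea: no from pylon -> abort (commits=0)
tx6a6: no from garnet, pylon -> abort (commits=0)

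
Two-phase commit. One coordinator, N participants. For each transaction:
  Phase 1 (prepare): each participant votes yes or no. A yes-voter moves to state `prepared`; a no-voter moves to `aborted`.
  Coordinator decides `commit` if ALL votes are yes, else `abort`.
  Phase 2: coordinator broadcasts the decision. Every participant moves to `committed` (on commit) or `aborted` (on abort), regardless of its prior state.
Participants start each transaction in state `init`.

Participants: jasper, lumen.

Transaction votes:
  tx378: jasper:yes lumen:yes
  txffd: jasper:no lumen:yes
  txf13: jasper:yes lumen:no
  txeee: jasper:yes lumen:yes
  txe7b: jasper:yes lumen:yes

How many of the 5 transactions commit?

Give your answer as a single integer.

tx378: all yes -> commit (commits=1)
txffd: no from jasper -> abort (commits=1)
txf13: no from lumen -> abort (commits=1)
txeee: all yes -> commit (commits=2)
txe7b: all yes -> commit (commits=3)

Answer: 3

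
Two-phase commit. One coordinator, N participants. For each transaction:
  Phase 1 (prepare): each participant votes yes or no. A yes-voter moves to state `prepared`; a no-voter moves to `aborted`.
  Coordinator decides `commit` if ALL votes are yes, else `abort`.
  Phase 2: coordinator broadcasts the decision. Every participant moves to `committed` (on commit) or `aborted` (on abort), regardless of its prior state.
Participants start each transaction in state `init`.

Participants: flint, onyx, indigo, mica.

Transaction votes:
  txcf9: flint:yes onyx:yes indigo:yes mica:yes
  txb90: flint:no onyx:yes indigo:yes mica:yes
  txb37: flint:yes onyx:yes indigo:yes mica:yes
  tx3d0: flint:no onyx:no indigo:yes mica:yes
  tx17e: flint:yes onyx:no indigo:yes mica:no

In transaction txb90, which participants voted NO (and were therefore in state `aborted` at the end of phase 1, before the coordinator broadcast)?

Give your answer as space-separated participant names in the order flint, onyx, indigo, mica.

Answer: flint

Derivation:
Txn txb90 phase 1: flint no -> aborted; onyx yes -> prepared; indigo yes -> prepared; mica yes -> prepared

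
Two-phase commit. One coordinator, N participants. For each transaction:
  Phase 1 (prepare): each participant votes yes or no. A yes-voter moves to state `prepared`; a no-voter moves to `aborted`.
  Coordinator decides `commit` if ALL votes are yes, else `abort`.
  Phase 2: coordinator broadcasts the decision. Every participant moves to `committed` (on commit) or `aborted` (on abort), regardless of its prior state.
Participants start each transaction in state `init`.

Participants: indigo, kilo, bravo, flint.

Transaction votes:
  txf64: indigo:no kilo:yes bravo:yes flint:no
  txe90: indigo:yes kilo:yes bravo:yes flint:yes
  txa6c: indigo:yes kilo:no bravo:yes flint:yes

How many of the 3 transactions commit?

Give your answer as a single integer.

txf64: no from indigo, flint -> abort (commits=0)
txe90: all yes -> commit (commits=1)
txa6c: no from kilo -> abort (commits=1)

Answer: 1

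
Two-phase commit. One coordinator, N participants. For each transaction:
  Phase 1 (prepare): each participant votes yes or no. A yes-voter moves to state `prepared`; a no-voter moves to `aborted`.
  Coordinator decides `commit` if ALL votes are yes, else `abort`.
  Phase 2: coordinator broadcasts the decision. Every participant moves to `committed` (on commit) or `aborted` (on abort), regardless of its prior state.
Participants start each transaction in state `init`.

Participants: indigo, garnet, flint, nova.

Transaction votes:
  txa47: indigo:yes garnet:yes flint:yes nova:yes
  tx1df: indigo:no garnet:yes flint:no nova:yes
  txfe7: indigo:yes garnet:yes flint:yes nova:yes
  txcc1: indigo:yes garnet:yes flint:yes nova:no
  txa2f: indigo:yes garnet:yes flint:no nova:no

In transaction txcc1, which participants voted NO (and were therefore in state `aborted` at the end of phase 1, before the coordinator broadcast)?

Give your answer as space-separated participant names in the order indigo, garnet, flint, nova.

Txn txcc1 phase 1: indigo yes -> prepared; garnet yes -> prepared; flint yes -> prepared; nova no -> aborted

Answer: nova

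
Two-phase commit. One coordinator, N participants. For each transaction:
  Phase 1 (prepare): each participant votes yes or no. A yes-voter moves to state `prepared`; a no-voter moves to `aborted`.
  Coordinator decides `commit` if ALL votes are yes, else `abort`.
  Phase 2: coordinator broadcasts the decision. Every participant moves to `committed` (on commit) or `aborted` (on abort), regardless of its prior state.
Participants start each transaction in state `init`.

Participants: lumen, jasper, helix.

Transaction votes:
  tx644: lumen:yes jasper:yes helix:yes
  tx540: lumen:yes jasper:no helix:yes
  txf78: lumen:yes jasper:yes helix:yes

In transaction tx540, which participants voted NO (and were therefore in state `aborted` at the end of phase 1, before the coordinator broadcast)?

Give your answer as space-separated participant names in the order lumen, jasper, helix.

Answer: jasper

Derivation:
Txn tx540 phase 1: lumen yes -> prepared; jasper no -> aborted; helix yes -> prepared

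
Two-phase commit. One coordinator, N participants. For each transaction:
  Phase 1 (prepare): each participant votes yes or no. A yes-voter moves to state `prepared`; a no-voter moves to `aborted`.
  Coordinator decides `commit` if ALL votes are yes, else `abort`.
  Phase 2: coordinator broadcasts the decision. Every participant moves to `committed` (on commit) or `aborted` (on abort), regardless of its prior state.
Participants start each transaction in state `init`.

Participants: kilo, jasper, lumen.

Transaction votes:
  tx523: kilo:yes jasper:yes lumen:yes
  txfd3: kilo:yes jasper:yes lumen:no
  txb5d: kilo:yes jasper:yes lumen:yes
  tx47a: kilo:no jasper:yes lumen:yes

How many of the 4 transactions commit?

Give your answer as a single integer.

tx523: all yes -> commit (commits=1)
txfd3: no from lumen -> abort (commits=1)
txb5d: all yes -> commit (commits=2)
tx47a: no from kilo -> abort (commits=2)

Answer: 2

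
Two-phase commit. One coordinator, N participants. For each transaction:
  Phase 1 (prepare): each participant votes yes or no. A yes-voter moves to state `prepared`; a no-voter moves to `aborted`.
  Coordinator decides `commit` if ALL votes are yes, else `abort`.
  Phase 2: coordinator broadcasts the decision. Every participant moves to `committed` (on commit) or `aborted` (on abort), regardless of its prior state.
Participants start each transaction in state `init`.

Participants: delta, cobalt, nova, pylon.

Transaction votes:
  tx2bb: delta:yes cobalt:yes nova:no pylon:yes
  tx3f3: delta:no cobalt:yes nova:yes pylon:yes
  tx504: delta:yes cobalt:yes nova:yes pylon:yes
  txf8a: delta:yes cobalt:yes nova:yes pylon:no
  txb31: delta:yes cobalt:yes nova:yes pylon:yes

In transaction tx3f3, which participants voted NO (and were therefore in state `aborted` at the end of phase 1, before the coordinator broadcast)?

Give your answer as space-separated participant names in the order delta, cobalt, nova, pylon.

Txn tx3f3 phase 1: delta no -> aborted; cobalt yes -> prepared; nova yes -> prepared; pylon yes -> prepared

Answer: delta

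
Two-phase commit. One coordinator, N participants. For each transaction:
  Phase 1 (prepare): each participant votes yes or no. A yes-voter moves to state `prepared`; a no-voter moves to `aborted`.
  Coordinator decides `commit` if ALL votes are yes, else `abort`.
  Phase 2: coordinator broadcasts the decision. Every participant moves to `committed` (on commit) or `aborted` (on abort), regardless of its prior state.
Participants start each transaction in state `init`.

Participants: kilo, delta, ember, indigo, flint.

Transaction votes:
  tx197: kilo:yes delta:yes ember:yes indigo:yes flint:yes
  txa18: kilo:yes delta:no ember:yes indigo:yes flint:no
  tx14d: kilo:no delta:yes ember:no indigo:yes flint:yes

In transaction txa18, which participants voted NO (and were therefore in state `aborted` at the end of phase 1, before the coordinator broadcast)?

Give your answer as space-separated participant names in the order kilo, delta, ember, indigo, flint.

Txn txa18 phase 1: kilo yes -> prepared; delta no -> aborted; ember yes -> prepared; indigo yes -> prepared; flint no -> aborted

Answer: delta flint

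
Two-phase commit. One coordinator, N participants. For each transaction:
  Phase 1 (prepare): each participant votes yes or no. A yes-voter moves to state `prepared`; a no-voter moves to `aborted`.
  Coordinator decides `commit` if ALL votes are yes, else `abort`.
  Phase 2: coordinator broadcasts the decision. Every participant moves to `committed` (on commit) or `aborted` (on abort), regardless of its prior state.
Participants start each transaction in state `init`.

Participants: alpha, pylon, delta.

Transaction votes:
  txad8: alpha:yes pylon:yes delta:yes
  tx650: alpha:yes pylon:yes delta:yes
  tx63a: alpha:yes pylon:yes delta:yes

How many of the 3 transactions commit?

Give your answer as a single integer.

Answer: 3

Derivation:
txad8: all yes -> commit (commits=1)
tx650: all yes -> commit (commits=2)
tx63a: all yes -> commit (commits=3)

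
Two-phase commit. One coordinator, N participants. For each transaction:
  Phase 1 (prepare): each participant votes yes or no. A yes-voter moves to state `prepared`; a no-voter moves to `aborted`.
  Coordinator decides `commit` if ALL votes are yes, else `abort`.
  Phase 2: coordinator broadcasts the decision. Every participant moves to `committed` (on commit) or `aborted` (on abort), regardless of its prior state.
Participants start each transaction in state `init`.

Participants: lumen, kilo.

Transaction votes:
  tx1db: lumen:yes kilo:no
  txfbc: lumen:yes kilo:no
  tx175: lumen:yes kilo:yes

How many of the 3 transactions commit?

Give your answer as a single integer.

Answer: 1

Derivation:
tx1db: no from kilo -> abort (commits=0)
txfbc: no from kilo -> abort (commits=0)
tx175: all yes -> commit (commits=1)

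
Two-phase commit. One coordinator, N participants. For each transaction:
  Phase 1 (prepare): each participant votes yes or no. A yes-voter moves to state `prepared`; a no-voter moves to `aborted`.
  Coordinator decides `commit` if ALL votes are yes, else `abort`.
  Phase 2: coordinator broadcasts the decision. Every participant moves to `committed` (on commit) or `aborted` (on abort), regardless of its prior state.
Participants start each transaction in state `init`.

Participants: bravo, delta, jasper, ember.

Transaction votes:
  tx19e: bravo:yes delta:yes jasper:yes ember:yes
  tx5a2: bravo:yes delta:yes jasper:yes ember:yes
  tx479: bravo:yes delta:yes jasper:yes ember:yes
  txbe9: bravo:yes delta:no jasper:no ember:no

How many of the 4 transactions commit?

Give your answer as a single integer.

tx19e: all yes -> commit (commits=1)
tx5a2: all yes -> commit (commits=2)
tx479: all yes -> commit (commits=3)
txbe9: no from delta, jasper, ember -> abort (commits=3)

Answer: 3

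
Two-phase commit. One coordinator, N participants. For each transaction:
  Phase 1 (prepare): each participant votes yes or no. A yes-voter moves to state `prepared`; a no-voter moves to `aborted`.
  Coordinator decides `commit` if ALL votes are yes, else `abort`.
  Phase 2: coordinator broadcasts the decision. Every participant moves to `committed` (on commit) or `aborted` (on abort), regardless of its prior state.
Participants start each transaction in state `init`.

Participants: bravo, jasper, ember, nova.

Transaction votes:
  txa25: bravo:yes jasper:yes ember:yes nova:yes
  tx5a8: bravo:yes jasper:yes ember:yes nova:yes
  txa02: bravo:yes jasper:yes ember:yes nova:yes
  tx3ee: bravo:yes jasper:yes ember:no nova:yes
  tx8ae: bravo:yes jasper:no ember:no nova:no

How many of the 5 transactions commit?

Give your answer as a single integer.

txa25: all yes -> commit (commits=1)
tx5a8: all yes -> commit (commits=2)
txa02: all yes -> commit (commits=3)
tx3ee: no from ember -> abort (commits=3)
tx8ae: no from jasper, ember, nova -> abort (commits=3)

Answer: 3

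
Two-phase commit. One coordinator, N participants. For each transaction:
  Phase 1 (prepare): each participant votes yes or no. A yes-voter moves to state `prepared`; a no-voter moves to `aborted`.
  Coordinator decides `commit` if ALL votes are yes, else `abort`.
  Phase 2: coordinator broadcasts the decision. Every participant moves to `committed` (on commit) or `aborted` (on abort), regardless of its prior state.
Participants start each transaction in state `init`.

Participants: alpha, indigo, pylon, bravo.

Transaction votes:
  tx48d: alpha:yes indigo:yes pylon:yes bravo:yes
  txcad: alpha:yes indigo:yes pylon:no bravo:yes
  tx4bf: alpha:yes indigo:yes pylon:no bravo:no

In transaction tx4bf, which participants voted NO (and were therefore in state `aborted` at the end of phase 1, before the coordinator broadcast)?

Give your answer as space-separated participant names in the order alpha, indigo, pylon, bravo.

Answer: pylon bravo

Derivation:
Txn tx4bf phase 1: alpha yes -> prepared; indigo yes -> prepared; pylon no -> aborted; bravo no -> aborted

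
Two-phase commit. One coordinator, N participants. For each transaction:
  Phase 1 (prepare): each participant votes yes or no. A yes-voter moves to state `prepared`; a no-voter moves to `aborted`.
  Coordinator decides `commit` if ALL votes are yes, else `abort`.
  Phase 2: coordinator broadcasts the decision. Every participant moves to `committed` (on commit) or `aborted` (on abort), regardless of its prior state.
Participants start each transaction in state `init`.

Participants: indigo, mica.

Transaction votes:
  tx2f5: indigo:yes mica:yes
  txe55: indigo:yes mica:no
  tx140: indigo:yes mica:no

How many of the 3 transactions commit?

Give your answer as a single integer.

Answer: 1

Derivation:
tx2f5: all yes -> commit (commits=1)
txe55: no from mica -> abort (commits=1)
tx140: no from mica -> abort (commits=1)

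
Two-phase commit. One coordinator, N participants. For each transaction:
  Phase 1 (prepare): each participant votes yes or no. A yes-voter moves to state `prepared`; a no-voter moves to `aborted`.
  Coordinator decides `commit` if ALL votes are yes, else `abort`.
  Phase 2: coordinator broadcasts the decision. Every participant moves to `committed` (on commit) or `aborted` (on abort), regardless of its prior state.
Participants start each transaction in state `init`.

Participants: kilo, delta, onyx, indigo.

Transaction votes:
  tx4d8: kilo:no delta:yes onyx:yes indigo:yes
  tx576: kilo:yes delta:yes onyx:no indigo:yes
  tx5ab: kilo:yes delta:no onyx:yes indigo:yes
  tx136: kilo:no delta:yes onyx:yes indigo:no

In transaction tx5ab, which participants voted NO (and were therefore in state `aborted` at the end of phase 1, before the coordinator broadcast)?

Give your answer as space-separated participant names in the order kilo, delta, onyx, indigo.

Answer: delta

Derivation:
Txn tx5ab phase 1: kilo yes -> prepared; delta no -> aborted; onyx yes -> prepared; indigo yes -> prepared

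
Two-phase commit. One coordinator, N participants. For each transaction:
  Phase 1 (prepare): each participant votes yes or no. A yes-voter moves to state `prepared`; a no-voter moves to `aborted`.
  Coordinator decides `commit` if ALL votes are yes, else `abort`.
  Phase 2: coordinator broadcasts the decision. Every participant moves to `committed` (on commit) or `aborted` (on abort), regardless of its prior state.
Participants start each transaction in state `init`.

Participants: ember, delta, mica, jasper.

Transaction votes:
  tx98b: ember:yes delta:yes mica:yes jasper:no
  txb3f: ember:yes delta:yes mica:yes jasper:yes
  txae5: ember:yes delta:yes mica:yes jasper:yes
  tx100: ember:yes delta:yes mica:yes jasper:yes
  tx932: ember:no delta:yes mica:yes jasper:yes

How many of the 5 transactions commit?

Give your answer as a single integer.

Answer: 3

Derivation:
tx98b: no from jasper -> abort (commits=0)
txb3f: all yes -> commit (commits=1)
txae5: all yes -> commit (commits=2)
tx100: all yes -> commit (commits=3)
tx932: no from ember -> abort (commits=3)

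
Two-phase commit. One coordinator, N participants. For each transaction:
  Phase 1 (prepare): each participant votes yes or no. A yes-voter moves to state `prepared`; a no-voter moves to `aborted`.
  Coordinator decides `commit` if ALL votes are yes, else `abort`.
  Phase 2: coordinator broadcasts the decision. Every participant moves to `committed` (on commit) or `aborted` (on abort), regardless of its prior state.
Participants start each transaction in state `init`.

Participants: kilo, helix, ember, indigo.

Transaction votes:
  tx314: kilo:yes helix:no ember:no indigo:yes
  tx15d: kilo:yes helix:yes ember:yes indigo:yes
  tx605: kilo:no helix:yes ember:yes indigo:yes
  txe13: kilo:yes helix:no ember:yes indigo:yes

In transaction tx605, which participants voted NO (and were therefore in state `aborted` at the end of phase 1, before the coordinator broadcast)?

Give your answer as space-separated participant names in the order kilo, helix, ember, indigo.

Txn tx605 phase 1: kilo no -> aborted; helix yes -> prepared; ember yes -> prepared; indigo yes -> prepared

Answer: kilo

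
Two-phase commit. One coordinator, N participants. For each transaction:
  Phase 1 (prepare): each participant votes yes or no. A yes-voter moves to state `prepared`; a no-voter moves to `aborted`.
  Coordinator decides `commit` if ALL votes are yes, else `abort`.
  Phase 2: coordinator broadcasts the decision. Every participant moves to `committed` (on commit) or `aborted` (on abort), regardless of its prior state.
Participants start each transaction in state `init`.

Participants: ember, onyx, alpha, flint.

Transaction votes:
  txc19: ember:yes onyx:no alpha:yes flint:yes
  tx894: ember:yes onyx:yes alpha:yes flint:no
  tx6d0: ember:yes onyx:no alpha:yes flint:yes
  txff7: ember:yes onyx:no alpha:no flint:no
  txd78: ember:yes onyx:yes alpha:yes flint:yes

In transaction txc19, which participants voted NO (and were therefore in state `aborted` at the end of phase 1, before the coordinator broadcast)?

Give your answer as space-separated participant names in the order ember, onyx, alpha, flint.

Txn txc19 phase 1: ember yes -> prepared; onyx no -> aborted; alpha yes -> prepared; flint yes -> prepared

Answer: onyx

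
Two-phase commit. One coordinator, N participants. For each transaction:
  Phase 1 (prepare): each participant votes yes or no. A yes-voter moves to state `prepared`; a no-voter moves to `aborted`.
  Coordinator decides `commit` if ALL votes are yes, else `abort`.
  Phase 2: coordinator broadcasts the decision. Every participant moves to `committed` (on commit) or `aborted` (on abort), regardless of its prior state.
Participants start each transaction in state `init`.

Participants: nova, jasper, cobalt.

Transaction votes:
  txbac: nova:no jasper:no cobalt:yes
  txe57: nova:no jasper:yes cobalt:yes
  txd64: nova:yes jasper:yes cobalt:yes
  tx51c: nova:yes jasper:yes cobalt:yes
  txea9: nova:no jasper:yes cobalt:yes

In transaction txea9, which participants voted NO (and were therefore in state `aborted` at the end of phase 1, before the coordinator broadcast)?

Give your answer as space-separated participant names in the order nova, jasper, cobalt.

Txn txea9 phase 1: nova no -> aborted; jasper yes -> prepared; cobalt yes -> prepared

Answer: nova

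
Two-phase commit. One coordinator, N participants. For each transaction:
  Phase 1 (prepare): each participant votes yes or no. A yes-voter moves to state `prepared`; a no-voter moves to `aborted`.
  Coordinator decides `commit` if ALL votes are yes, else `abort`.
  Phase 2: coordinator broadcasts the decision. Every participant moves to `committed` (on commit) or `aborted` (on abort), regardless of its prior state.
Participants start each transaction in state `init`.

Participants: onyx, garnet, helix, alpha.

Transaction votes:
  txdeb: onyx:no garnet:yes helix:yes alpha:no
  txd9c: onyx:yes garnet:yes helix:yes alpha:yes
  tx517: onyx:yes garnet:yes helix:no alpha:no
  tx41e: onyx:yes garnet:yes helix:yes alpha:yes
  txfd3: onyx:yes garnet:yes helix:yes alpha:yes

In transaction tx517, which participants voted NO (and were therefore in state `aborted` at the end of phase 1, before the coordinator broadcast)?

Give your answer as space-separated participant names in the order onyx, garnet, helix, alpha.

Answer: helix alpha

Derivation:
Txn tx517 phase 1: onyx yes -> prepared; garnet yes -> prepared; helix no -> aborted; alpha no -> aborted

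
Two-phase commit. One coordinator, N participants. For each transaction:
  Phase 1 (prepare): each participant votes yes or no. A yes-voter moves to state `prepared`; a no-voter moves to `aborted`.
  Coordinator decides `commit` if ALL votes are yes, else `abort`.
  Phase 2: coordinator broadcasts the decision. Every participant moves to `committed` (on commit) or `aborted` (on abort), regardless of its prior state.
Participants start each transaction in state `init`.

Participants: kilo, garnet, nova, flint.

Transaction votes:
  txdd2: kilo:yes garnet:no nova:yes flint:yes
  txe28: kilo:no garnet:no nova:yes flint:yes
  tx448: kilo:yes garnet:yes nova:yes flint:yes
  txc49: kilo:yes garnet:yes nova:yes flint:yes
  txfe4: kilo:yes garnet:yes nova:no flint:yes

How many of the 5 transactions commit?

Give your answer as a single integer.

txdd2: no from garnet -> abort (commits=0)
txe28: no from kilo, garnet -> abort (commits=0)
tx448: all yes -> commit (commits=1)
txc49: all yes -> commit (commits=2)
txfe4: no from nova -> abort (commits=2)

Answer: 2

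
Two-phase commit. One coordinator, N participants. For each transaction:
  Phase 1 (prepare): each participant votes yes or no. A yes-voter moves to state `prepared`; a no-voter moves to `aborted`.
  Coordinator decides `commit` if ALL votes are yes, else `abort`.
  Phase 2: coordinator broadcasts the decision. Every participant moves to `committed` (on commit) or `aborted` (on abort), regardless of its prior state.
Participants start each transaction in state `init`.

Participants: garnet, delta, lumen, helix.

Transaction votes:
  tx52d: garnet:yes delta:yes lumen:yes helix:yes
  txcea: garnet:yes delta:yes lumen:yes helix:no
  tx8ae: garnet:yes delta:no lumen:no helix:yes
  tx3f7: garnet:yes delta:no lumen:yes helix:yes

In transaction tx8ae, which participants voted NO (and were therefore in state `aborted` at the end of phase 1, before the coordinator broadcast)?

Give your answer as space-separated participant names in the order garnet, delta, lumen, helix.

Answer: delta lumen

Derivation:
Txn tx8ae phase 1: garnet yes -> prepared; delta no -> aborted; lumen no -> aborted; helix yes -> prepared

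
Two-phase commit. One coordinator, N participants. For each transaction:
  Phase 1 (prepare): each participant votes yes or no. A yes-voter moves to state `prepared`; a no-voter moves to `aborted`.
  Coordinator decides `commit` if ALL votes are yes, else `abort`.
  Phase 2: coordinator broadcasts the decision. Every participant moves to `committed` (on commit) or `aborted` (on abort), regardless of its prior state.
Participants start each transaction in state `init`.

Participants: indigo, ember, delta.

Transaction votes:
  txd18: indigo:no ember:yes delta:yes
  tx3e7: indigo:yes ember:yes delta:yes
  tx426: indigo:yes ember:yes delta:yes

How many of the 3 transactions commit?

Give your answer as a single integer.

txd18: no from indigo -> abort (commits=0)
tx3e7: all yes -> commit (commits=1)
tx426: all yes -> commit (commits=2)

Answer: 2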